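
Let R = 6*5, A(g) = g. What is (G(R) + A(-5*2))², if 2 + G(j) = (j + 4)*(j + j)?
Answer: 4112784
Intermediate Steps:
R = 30
G(j) = -2 + 2*j*(4 + j) (G(j) = -2 + (j + 4)*(j + j) = -2 + (4 + j)*(2*j) = -2 + 2*j*(4 + j))
(G(R) + A(-5*2))² = ((-2 + 2*30² + 8*30) - 5*2)² = ((-2 + 2*900 + 240) - 1*10)² = ((-2 + 1800 + 240) - 10)² = (2038 - 10)² = 2028² = 4112784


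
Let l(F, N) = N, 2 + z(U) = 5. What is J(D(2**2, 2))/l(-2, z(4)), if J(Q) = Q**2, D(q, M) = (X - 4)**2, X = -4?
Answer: 4096/3 ≈ 1365.3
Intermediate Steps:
z(U) = 3 (z(U) = -2 + 5 = 3)
D(q, M) = 64 (D(q, M) = (-4 - 4)**2 = (-8)**2 = 64)
J(D(2**2, 2))/l(-2, z(4)) = 64**2/3 = (1/3)*4096 = 4096/3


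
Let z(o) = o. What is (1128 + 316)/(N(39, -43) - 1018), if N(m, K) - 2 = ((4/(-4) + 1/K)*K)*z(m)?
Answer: 361/175 ≈ 2.0629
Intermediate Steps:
N(m, K) = 2 + K*m*(-1 + 1/K) (N(m, K) = 2 + ((4/(-4) + 1/K)*K)*m = 2 + ((4*(-1/4) + 1/K)*K)*m = 2 + ((-1 + 1/K)*K)*m = 2 + (K*(-1 + 1/K))*m = 2 + K*m*(-1 + 1/K))
(1128 + 316)/(N(39, -43) - 1018) = (1128 + 316)/((2 + 39 - 1*(-43)*39) - 1018) = 1444/((2 + 39 + 1677) - 1018) = 1444/(1718 - 1018) = 1444/700 = 1444*(1/700) = 361/175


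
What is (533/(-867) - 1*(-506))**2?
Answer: 191992072561/751689 ≈ 2.5541e+5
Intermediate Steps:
(533/(-867) - 1*(-506))**2 = (533*(-1/867) + 506)**2 = (-533/867 + 506)**2 = (438169/867)**2 = 191992072561/751689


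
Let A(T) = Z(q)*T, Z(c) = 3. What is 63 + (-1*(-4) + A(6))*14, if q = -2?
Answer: 371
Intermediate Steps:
A(T) = 3*T
63 + (-1*(-4) + A(6))*14 = 63 + (-1*(-4) + 3*6)*14 = 63 + (4 + 18)*14 = 63 + 22*14 = 63 + 308 = 371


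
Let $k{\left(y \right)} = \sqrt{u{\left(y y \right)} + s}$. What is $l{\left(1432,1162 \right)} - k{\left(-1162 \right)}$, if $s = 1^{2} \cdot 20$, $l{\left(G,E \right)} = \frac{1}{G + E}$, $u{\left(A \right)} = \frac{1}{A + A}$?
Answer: $\frac{1}{2594} - \frac{\sqrt{108019522}}{2324} \approx -4.4717$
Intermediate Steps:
$u{\left(A \right)} = \frac{1}{2 A}$
$l{\left(G,E \right)} = \frac{1}{E + G}$
$s = 20$ ($s = 1 \cdot 20 = 20$)
$k{\left(y \right)} = \sqrt{20 + \frac{1}{2 y^{2}}}$ ($k{\left(y \right)} = \sqrt{\frac{1}{2 y y} + 20} = \sqrt{\frac{1}{2 y^{2}} + 20} = \sqrt{20 + \frac{1}{2 y^{2}}}$)
$l{\left(1432,1162 \right)} - k{\left(-1162 \right)} = \frac{1}{1162 + 1432} - \frac{\sqrt{80 + \frac{2}{1350244}}}{2} = \frac{1}{2594} - \frac{\sqrt{80 + 2 \cdot \frac{1}{1350244}}}{2} = \frac{1}{2594} - \frac{\sqrt{80 + \frac{1}{675122}}}{2} = \frac{1}{2594} - \frac{\sqrt{\frac{54009761}{675122}}}{2} = \frac{1}{2594} - \frac{\frac{1}{1162} \sqrt{108019522}}{2} = \frac{1}{2594} - \frac{\sqrt{108019522}}{2324}$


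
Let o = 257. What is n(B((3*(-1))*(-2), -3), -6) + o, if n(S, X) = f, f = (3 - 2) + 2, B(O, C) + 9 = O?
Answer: 260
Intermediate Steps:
B(O, C) = -9 + O
f = 3 (f = 1 + 2 = 3)
n(S, X) = 3
n(B((3*(-1))*(-2), -3), -6) + o = 3 + 257 = 260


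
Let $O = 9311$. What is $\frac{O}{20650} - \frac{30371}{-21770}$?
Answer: $\frac{5927583}{3211075} \approx 1.846$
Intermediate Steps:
$\frac{O}{20650} - \frac{30371}{-21770} = \frac{9311}{20650} - \frac{30371}{-21770} = 9311 \cdot \frac{1}{20650} - - \frac{30371}{21770} = \frac{9311}{20650} + \frac{30371}{21770} = \frac{5927583}{3211075}$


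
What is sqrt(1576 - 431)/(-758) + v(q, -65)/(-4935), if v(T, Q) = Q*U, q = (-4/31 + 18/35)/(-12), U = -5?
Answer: -65/987 - sqrt(1145)/758 ≈ -0.11050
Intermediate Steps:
q = -209/6510 (q = (-4*1/31 + 18*(1/35))*(-1/12) = (-4/31 + 18/35)*(-1/12) = (418/1085)*(-1/12) = -209/6510 ≈ -0.032104)
v(T, Q) = -5*Q (v(T, Q) = Q*(-5) = -5*Q)
sqrt(1576 - 431)/(-758) + v(q, -65)/(-4935) = sqrt(1576 - 431)/(-758) - 5*(-65)/(-4935) = sqrt(1145)*(-1/758) + 325*(-1/4935) = -sqrt(1145)/758 - 65/987 = -65/987 - sqrt(1145)/758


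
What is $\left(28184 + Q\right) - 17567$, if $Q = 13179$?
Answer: $23796$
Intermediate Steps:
$\left(28184 + Q\right) - 17567 = \left(28184 + 13179\right) - 17567 = 41363 - 17567 = 23796$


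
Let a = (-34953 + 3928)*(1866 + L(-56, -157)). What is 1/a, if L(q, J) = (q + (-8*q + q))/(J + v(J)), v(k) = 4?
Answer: -3/173473550 ≈ -1.7294e-8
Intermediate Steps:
L(q, J) = -6*q/(4 + J) (L(q, J) = (q + (-8*q + q))/(J + 4) = (q - 7*q)/(4 + J) = (-6*q)/(4 + J) = -6*q/(4 + J))
a = -173473550/3 (a = (-34953 + 3928)*(1866 - 6*(-56)/(4 - 157)) = -31025*(1866 - 6*(-56)/(-153)) = -31025*(1866 - 6*(-56)*(-1/153)) = -31025*(1866 - 112/51) = -31025*95054/51 = -173473550/3 ≈ -5.7825e+7)
1/a = 1/(-173473550/3) = -3/173473550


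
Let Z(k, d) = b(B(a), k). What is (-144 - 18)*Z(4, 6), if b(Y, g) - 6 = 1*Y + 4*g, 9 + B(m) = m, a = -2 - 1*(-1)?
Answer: -1944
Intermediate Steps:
a = -1 (a = -2 + 1 = -1)
B(m) = -9 + m
b(Y, g) = 6 + Y + 4*g (b(Y, g) = 6 + (1*Y + 4*g) = 6 + (Y + 4*g) = 6 + Y + 4*g)
Z(k, d) = -4 + 4*k (Z(k, d) = 6 + (-9 - 1) + 4*k = 6 - 10 + 4*k = -4 + 4*k)
(-144 - 18)*Z(4, 6) = (-144 - 18)*(-4 + 4*4) = -162*(-4 + 16) = -162*12 = -1944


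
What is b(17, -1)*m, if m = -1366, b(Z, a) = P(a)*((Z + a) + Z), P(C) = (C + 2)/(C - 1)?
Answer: 22539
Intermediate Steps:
P(C) = (2 + C)/(-1 + C)
b(Z, a) = (2 + a)*(a + 2*Z)/(-1 + a) (b(Z, a) = ((2 + a)/(-1 + a))*((Z + a) + Z) = ((2 + a)/(-1 + a))*(a + 2*Z) = (2 + a)*(a + 2*Z)/(-1 + a))
b(17, -1)*m = ((2 - 1)*(-1 + 2*17)/(-1 - 1))*(-1366) = (1*(-1 + 34)/(-2))*(-1366) = -1/2*1*33*(-1366) = -33/2*(-1366) = 22539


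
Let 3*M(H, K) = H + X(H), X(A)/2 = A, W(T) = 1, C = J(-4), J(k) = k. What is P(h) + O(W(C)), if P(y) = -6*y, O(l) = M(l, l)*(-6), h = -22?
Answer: 126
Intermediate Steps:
C = -4
X(A) = 2*A
M(H, K) = H (M(H, K) = (H + 2*H)/3 = (3*H)/3 = H)
O(l) = -6*l (O(l) = l*(-6) = -6*l)
P(h) + O(W(C)) = -6*(-22) - 6*1 = 132 - 6 = 126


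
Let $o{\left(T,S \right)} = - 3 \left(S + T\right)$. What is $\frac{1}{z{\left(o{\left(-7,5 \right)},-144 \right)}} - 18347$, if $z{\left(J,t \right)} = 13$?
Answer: $- \frac{238510}{13} \approx -18347.0$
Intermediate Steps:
$o{\left(T,S \right)} = - 3 S - 3 T$
$\frac{1}{z{\left(o{\left(-7,5 \right)},-144 \right)}} - 18347 = \frac{1}{13} - 18347 = - \frac{238510}{13}$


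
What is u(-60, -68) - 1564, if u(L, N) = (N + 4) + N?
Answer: -1696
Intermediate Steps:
u(L, N) = 4 + 2*N (u(L, N) = (4 + N) + N = 4 + 2*N)
u(-60, -68) - 1564 = (4 + 2*(-68)) - 1564 = (4 - 136) - 1564 = -132 - 1564 = -1696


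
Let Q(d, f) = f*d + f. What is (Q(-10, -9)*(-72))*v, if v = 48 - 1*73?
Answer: 145800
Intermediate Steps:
v = -25 (v = 48 - 73 = -25)
Q(d, f) = f + d*f (Q(d, f) = d*f + f = f + d*f)
(Q(-10, -9)*(-72))*v = (-9*(1 - 10)*(-72))*(-25) = (-9*(-9)*(-72))*(-25) = (81*(-72))*(-25) = -5832*(-25) = 145800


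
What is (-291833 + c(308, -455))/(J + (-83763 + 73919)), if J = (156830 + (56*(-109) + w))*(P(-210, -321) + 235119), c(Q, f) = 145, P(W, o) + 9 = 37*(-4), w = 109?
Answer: -145844/17720241713 ≈ -8.2304e-6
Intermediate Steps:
P(W, o) = -157 (P(W, o) = -9 + 37*(-4) = -9 - 148 = -157)
J = 35440493270 (J = (156830 + (56*(-109) + 109))*(-157 + 235119) = (156830 + (-6104 + 109))*234962 = (156830 - 5995)*234962 = 150835*234962 = 35440493270)
(-291833 + c(308, -455))/(J + (-83763 + 73919)) = (-291833 + 145)/(35440493270 + (-83763 + 73919)) = -291688/(35440493270 - 9844) = -291688/35440483426 = -291688*1/35440483426 = -145844/17720241713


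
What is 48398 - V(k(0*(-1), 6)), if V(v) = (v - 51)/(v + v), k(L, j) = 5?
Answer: 242013/5 ≈ 48403.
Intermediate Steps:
V(v) = (-51 + v)/(2*v) (V(v) = (-51 + v)/((2*v)) = (-51 + v)*(1/(2*v)) = (-51 + v)/(2*v))
48398 - V(k(0*(-1), 6)) = 48398 - (-51 + 5)/(2*5) = 48398 - (-46)/(2*5) = 48398 - 1*(-23/5) = 48398 + 23/5 = 242013/5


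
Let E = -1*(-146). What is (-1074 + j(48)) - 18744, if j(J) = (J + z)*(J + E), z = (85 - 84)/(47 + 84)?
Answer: -1376092/131 ≈ -10505.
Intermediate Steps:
z = 1/131 ≈ 0.0076336
E = 146
j(J) = (146 + J)*(1/131 + J) (j(J) = (J + 1/131)*(J + 146) = (1/131 + J)*(146 + J) = (146 + J)*(1/131 + J))
(-1074 + j(48)) - 18744 = (-1074 + (146/131 + 48**2 + (19127/131)*48)) - 18744 = (-1074 + (146/131 + 2304 + 918096/131)) - 18744 = (-1074 + 1220066/131) - 18744 = 1079372/131 - 18744 = -1376092/131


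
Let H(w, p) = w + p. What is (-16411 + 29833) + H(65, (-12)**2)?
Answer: 13631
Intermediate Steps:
H(w, p) = p + w
(-16411 + 29833) + H(65, (-12)**2) = (-16411 + 29833) + ((-12)**2 + 65) = 13422 + (144 + 65) = 13422 + 209 = 13631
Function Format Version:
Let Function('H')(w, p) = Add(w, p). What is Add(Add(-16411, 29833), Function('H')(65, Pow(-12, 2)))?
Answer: 13631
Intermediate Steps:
Function('H')(w, p) = Add(p, w)
Add(Add(-16411, 29833), Function('H')(65, Pow(-12, 2))) = Add(Add(-16411, 29833), Add(Pow(-12, 2), 65)) = Add(13422, Add(144, 65)) = Add(13422, 209) = 13631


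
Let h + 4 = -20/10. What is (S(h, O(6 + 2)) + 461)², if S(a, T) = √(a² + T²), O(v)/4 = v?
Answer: 213581 + 1844*√265 ≈ 2.4360e+5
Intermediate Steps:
O(v) = 4*v
h = -6 (h = -4 - 20/10 = -4 - 20*⅒ = -4 - 2 = -6)
S(a, T) = √(T² + a²)
(S(h, O(6 + 2)) + 461)² = (√((4*(6 + 2))² + (-6)²) + 461)² = (√((4*8)² + 36) + 461)² = (√(32² + 36) + 461)² = (√(1024 + 36) + 461)² = (√1060 + 461)² = (2*√265 + 461)² = (461 + 2*√265)²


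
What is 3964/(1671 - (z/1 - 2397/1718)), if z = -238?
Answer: 6810152/3282059 ≈ 2.0750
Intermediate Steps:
3964/(1671 - (z/1 - 2397/1718)) = 3964/(1671 - (-238/1 - 2397/1718)) = 3964/(1671 - (-238*1 - 2397*1/1718)) = 3964/(1671 - (-238 - 2397/1718)) = 3964/(1671 - 1*(-411281/1718)) = 3964/(1671 + 411281/1718) = 3964/(3282059/1718) = 3964*(1718/3282059) = 6810152/3282059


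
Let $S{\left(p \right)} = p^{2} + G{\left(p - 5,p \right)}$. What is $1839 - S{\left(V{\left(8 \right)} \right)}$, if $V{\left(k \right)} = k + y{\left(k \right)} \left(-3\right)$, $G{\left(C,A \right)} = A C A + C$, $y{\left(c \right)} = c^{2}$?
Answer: $6366956$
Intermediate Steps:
$G{\left(C,A \right)} = C + C A^{2}$ ($G{\left(C,A \right)} = C A^{2} + C = C + C A^{2}$)
$V{\left(k \right)} = k - 3 k^{2}$ ($V{\left(k \right)} = k + k^{2} \left(-3\right) = k - 3 k^{2}$)
$S{\left(p \right)} = p^{2} + \left(1 + p^{2}\right) \left(-5 + p\right)$ ($S{\left(p \right)} = p^{2} + \left(p - 5\right) \left(1 + p^{2}\right) = p^{2} + \left(-5 + p\right) \left(1 + p^{2}\right) = p^{2} + \left(1 + p^{2}\right) \left(-5 + p\right)$)
$1839 - S{\left(V{\left(8 \right)} \right)} = 1839 - \left(\left(8 \left(1 - 24\right)\right)^{2} + \left(1 + \left(8 \left(1 - 24\right)\right)^{2}\right) \left(-5 + 8 \left(1 - 24\right)\right)\right) = 1839 - \left(\left(8 \left(-23\right)\right)^{2} + \left(1 + \left(8 \left(-23\right)\right)^{2}\right) \left(-5 + 8 \left(-23\right)\right)\right) = 1839 - \left(\left(-184\right)^{2} + \left(1 + \left(-184\right)^{2}\right) \left(-5 - 184\right)\right) = 1839 - \left(33856 + \left(1 + 33856\right) \left(-189\right)\right) = 1839 - \left(33856 + 33857 \left(-189\right)\right) = 1839 - \left(33856 - 6398973\right) = 1839 - -6365117 = 1839 + 6365117 = 6366956$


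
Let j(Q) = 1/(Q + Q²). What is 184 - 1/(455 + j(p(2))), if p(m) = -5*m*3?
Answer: 72835714/395851 ≈ 184.00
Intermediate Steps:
p(m) = -15*m
184 - 1/(455 + j(p(2))) = 184 - 1/(455 + 1/(((-15*2))*(1 - 15*2))) = 184 - 1/(455 + 1/((-30)*(1 - 30))) = 184 - 1/(455 - 1/30/(-29)) = 184 - 1/(455 - 1/30*(-1/29)) = 184 - 1/(455 + 1/870) = 184 - 1/395851/870 = 184 - 1*870/395851 = 184 - 870/395851 = 72835714/395851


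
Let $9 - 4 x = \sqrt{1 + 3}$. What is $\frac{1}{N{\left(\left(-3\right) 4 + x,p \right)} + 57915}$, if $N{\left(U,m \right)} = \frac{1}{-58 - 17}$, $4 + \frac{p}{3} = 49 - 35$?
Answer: $\frac{75}{4343624} \approx 1.7267 \cdot 10^{-5}$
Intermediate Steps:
$x = \frac{7}{4}$ ($x = \frac{9}{4} - \frac{\sqrt{1 + 3}}{4} = \frac{9}{4} - \frac{\sqrt{4}}{4} = \frac{9}{4} - \frac{1}{2} = \frac{7}{4} \approx 1.75$)
$p = 30$ ($p = -12 + 3 \left(49 - 35\right) = -12 + 3 \cdot 14 = -12 + 42 = 30$)
$N{\left(U,m \right)} = - \frac{1}{75}$ ($N{\left(U,m \right)} = \frac{1}{-75} = - \frac{1}{75}$)
$\frac{1}{N{\left(\left(-3\right) 4 + x,p \right)} + 57915} = \frac{1}{- \frac{1}{75} + 57915} = \frac{1}{\frac{4343624}{75}} = \frac{75}{4343624}$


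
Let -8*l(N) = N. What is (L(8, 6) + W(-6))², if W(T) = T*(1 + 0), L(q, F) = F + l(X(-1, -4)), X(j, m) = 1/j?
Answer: 1/64 ≈ 0.015625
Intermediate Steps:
l(N) = -N/8
L(q, F) = ⅛ + F (L(q, F) = F - ⅛/(-1) = F - ⅛*(-1) = F + ⅛ = ⅛ + F)
W(T) = T (W(T) = T*1 = T)
(L(8, 6) + W(-6))² = ((⅛ + 6) - 6)² = (49/8 - 6)² = (⅛)² = 1/64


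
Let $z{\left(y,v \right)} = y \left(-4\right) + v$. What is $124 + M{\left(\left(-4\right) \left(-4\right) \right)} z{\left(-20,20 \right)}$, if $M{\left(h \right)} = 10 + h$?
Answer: $2724$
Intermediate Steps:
$z{\left(y,v \right)} = v - 4 y$ ($z{\left(y,v \right)} = - 4 y + v = v - 4 y$)
$124 + M{\left(\left(-4\right) \left(-4\right) \right)} z{\left(-20,20 \right)} = 124 + \left(10 - -16\right) \left(20 - -80\right) = 124 + \left(10 + 16\right) \left(20 + 80\right) = 124 + 26 \cdot 100 = 124 + 2600 = 2724$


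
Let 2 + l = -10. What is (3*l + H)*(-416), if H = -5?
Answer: 17056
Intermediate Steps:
l = -12 (l = -2 - 10 = -12)
(3*l + H)*(-416) = (3*(-12) - 5)*(-416) = (-36 - 5)*(-416) = -41*(-416) = 17056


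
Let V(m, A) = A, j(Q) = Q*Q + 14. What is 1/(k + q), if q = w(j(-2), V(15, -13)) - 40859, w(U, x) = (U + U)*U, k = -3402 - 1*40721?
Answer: -1/84334 ≈ -1.1858e-5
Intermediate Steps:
j(Q) = 14 + Q² (j(Q) = Q² + 14 = 14 + Q²)
k = -44123 (k = -3402 - 40721 = -44123)
w(U, x) = 2*U² (w(U, x) = (2*U)*U = 2*U²)
q = -40211 (q = 2*(14 + (-2)²)² - 40859 = 2*(14 + 4)² - 40859 = 2*18² - 40859 = 2*324 - 40859 = 648 - 40859 = -40211)
1/(k + q) = 1/(-44123 - 40211) = 1/(-84334) = -1/84334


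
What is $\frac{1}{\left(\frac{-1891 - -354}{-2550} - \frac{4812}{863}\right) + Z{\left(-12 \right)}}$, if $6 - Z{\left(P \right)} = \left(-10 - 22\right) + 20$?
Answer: $\frac{2200650}{28667531} \approx 0.076765$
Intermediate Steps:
$Z{\left(P \right)} = 18$ ($Z{\left(P \right)} = 6 - \left(\left(-10 - 22\right) + 20\right) = 6 - \left(-32 + 20\right) = 6 - -12 = 6 + 12 = 18$)
$\frac{1}{\left(\frac{-1891 - -354}{-2550} - \frac{4812}{863}\right) + Z{\left(-12 \right)}} = \frac{1}{\left(\frac{-1891 - -354}{-2550} - \frac{4812}{863}\right) + 18} = \frac{1}{\left(\left(-1891 + 354\right) \left(- \frac{1}{2550}\right) - \frac{4812}{863}\right) + 18} = \frac{1}{\left(\left(-1537\right) \left(- \frac{1}{2550}\right) - \frac{4812}{863}\right) + 18} = \frac{1}{\left(\frac{1537}{2550} - \frac{4812}{863}\right) + 18} = \frac{1}{- \frac{10944169}{2200650} + 18} = \frac{1}{\frac{28667531}{2200650}} = \frac{2200650}{28667531}$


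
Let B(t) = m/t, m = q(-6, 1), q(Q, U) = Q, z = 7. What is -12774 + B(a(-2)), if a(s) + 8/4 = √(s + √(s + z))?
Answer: -12774 + 6/(2 - √(-2 + √5)) ≈ -12770.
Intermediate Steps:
m = -6
a(s) = -2 + √(s + √(7 + s)) (a(s) = -2 + √(s + √(s + 7)) = -2 + √(s + √(7 + s)))
B(t) = -6/t
-12774 + B(a(-2)) = -12774 - 6/(-2 + √(-2 + √(7 - 2))) = -12774 - 6/(-2 + √(-2 + √5))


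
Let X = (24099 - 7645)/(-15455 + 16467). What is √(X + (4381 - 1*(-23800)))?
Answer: √7219513378/506 ≈ 167.92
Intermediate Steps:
X = 8227/506 (X = 16454/1012 = 16454*(1/1012) = 8227/506 ≈ 16.259)
√(X + (4381 - 1*(-23800))) = √(8227/506 + (4381 - 1*(-23800))) = √(8227/506 + (4381 + 23800)) = √(8227/506 + 28181) = √(14267813/506) = √7219513378/506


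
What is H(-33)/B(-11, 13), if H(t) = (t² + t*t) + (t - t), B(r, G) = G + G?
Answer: 1089/13 ≈ 83.769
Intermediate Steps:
B(r, G) = 2*G
H(t) = 2*t² (H(t) = (t² + t²) + 0 = 2*t² + 0 = 2*t²)
H(-33)/B(-11, 13) = (2*(-33)²)/((2*13)) = (2*1089)/26 = 2178*(1/26) = 1089/13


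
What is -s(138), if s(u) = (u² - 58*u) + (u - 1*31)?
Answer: -11147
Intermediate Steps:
s(u) = -31 + u² - 57*u (s(u) = (u² - 58*u) + (u - 31) = (u² - 58*u) + (-31 + u) = -31 + u² - 57*u)
-s(138) = -(-31 + 138² - 57*138) = -(-31 + 19044 - 7866) = -1*11147 = -11147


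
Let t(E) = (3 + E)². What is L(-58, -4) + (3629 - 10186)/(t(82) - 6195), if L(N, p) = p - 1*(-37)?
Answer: 27433/1030 ≈ 26.634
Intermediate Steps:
L(N, p) = 37 + p (L(N, p) = p + 37 = 37 + p)
L(-58, -4) + (3629 - 10186)/(t(82) - 6195) = (37 - 4) + (3629 - 10186)/((3 + 82)² - 6195) = 33 - 6557/(85² - 6195) = 33 - 6557/(7225 - 6195) = 33 - 6557/1030 = 27433/1030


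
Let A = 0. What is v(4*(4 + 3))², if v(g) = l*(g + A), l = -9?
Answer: 63504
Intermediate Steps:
v(g) = -9*g (v(g) = -9*(g + 0) = -9*g)
v(4*(4 + 3))² = (-36*(4 + 3))² = (-36*7)² = (-9*28)² = (-252)² = 63504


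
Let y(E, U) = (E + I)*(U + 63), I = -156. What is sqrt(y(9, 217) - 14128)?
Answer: 2*I*sqrt(13822) ≈ 235.13*I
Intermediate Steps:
y(E, U) = (-156 + E)*(63 + U) (y(E, U) = (E - 156)*(U + 63) = (-156 + E)*(63 + U))
sqrt(y(9, 217) - 14128) = sqrt((-9828 - 156*217 + 63*9 + 9*217) - 14128) = sqrt((-9828 - 33852 + 567 + 1953) - 14128) = sqrt(-41160 - 14128) = sqrt(-55288) = 2*I*sqrt(13822)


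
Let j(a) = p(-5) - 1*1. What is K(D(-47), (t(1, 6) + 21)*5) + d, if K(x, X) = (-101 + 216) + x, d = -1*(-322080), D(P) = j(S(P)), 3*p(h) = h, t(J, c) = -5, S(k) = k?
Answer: 966577/3 ≈ 3.2219e+5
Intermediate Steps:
p(h) = h/3
j(a) = -8/3 (j(a) = (⅓)*(-5) - 1*1 = -5/3 - 1 = -8/3)
D(P) = -8/3
d = 322080
K(x, X) = 115 + x
K(D(-47), (t(1, 6) + 21)*5) + d = (115 - 8/3) + 322080 = 337/3 + 322080 = 966577/3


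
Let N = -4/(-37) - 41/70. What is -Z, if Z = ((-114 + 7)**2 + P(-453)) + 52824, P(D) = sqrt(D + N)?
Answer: -64273 - I*sqrt(3041973130)/2590 ≈ -64273.0 - 21.295*I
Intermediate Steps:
N = -1237/2590 (N = -4*(-1/37) - 41*1/70 = 4/37 - 41/70 = -1237/2590 ≈ -0.47761)
P(D) = sqrt(-1237/2590 + D) (P(D) = sqrt(D - 1237/2590) = sqrt(-1237/2590 + D))
Z = 64273 + I*sqrt(3041973130)/2590 (Z = ((-114 + 7)**2 + sqrt(-3203830 + 6708100*(-453))/2590) + 52824 = ((-107)**2 + sqrt(-3203830 - 3038769300)/2590) + 52824 = (11449 + sqrt(-3041973130)/2590) + 52824 = (11449 + (I*sqrt(3041973130))/2590) + 52824 = (11449 + I*sqrt(3041973130)/2590) + 52824 = 64273 + I*sqrt(3041973130)/2590 ≈ 64273.0 + 21.295*I)
-Z = -(64273 + I*sqrt(3041973130)/2590) = -64273 - I*sqrt(3041973130)/2590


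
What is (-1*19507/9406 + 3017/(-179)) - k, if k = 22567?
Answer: -38027340813/1683674 ≈ -22586.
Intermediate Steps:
(-1*19507/9406 + 3017/(-179)) - k = (-1*19507/9406 + 3017/(-179)) - 1*22567 = (-19507*1/9406 + 3017*(-1/179)) - 22567 = (-19507/9406 - 3017/179) - 22567 = -31869655/1683674 - 22567 = -38027340813/1683674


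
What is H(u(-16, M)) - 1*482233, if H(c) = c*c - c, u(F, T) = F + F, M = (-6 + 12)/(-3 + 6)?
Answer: -481177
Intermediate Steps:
M = 2 (M = 6/3 = 6*(1/3) = 2)
u(F, T) = 2*F
H(c) = c**2 - c
H(u(-16, M)) - 1*482233 = (2*(-16))*(-1 + 2*(-16)) - 1*482233 = -32*(-1 - 32) - 482233 = -32*(-33) - 482233 = 1056 - 482233 = -481177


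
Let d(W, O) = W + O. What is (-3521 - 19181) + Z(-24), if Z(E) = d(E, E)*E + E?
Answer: -21574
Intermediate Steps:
d(W, O) = O + W
Z(E) = E + 2*E² (Z(E) = (E + E)*E + E = (2*E)*E + E = 2*E² + E = E + 2*E²)
(-3521 - 19181) + Z(-24) = (-3521 - 19181) - 24*(1 + 2*(-24)) = -22702 - 24*(1 - 48) = -22702 - 24*(-47) = -22702 + 1128 = -21574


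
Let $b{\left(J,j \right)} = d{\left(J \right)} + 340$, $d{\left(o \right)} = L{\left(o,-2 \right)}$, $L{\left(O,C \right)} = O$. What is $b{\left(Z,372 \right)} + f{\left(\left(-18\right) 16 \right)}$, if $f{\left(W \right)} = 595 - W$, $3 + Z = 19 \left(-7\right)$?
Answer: $1087$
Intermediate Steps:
$d{\left(o \right)} = o$
$Z = -136$ ($Z = -3 + 19 \left(-7\right) = -3 - 133 = -136$)
$b{\left(J,j \right)} = 340 + J$ ($b{\left(J,j \right)} = J + 340 = 340 + J$)
$b{\left(Z,372 \right)} + f{\left(\left(-18\right) 16 \right)} = \left(340 - 136\right) + \left(595 - \left(-18\right) 16\right) = 204 + \left(595 - -288\right) = 204 + \left(595 + 288\right) = 204 + 883 = 1087$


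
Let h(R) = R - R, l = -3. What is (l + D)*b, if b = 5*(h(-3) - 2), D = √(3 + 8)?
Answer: 30 - 10*√11 ≈ -3.1662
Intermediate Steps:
h(R) = 0
D = √11 ≈ 3.3166
b = -10 (b = 5*(0 - 2) = 5*(-2) = -10)
(l + D)*b = (-3 + √11)*(-10) = 30 - 10*√11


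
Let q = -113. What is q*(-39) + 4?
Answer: 4411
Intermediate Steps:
q*(-39) + 4 = -113*(-39) + 4 = 4407 + 4 = 4411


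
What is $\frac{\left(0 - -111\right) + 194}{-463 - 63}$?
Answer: $- \frac{305}{526} \approx -0.57985$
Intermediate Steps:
$\frac{\left(0 - -111\right) + 194}{-463 - 63} = \frac{\left(0 + 111\right) + 194}{-526} = \left(111 + 194\right) \left(- \frac{1}{526}\right) = 305 \left(- \frac{1}{526}\right) = - \frac{305}{526}$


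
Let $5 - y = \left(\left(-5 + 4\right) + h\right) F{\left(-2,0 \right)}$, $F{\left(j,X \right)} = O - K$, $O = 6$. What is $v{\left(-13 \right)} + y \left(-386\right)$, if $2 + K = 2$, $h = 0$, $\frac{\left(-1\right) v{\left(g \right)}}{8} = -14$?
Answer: $-4134$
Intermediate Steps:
$v{\left(g \right)} = 112$ ($v{\left(g \right)} = \left(-8\right) \left(-14\right) = 112$)
$K = 0$ ($K = -2 + 2 = 0$)
$F{\left(j,X \right)} = 6$ ($F{\left(j,X \right)} = 6 - 0 = 6 + 0 = 6$)
$y = 11$ ($y = 5 - \left(\left(-5 + 4\right) + 0\right) 6 = 5 - \left(-1 + 0\right) 6 = 5 - \left(-1\right) 6 = 5 - -6 = 5 + 6 = 11$)
$v{\left(-13 \right)} + y \left(-386\right) = 112 + 11 \left(-386\right) = 112 - 4246 = -4134$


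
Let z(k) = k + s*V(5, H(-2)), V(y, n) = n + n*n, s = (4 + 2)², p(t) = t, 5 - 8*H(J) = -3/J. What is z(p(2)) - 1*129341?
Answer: -8276247/64 ≈ -1.2932e+5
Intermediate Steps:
H(J) = 5/8 + 3/(8*J) (H(J) = 5/8 - (-3)/(8*J) = 5/8 + 3/(8*J))
s = 36 (s = 6² = 36)
V(y, n) = n + n²
z(k) = 1449/64 + k (z(k) = k + 36*(((⅛)*(3 + 5*(-2))/(-2))*(1 + (⅛)*(3 + 5*(-2))/(-2))) = k + 36*(((⅛)*(-½)*(3 - 10))*(1 + (⅛)*(-½)*(3 - 10))) = k + 36*(((⅛)*(-½)*(-7))*(1 + (⅛)*(-½)*(-7))) = k + 36*(7*(1 + 7/16)/16) = k + 36*((7/16)*(23/16)) = k + 36*(161/256) = k + 1449/64 = 1449/64 + k)
z(p(2)) - 1*129341 = (1449/64 + 2) - 1*129341 = 1577/64 - 129341 = -8276247/64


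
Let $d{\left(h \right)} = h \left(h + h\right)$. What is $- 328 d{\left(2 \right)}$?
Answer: $-2624$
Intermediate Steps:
$d{\left(h \right)} = 2 h^{2}$ ($d{\left(h \right)} = h 2 h = 2 h^{2}$)
$- 328 d{\left(2 \right)} = - 328 \cdot 2 \cdot 2^{2} = - 328 \cdot 2 \cdot 4 = \left(-328\right) 8 = -2624$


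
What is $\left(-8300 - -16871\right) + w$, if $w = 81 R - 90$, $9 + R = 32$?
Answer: $10344$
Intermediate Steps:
$R = 23$ ($R = -9 + 32 = 23$)
$w = 1773$ ($w = 81 \cdot 23 - 90 = 1863 - 90 = 1773$)
$\left(-8300 - -16871\right) + w = \left(-8300 - -16871\right) + 1773 = \left(-8300 + 16871\right) + 1773 = 8571 + 1773 = 10344$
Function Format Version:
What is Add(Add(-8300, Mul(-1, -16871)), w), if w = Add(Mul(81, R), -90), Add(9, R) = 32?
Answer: 10344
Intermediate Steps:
R = 23 (R = Add(-9, 32) = 23)
w = 1773 (w = Add(Mul(81, 23), -90) = Add(1863, -90) = 1773)
Add(Add(-8300, Mul(-1, -16871)), w) = Add(Add(-8300, Mul(-1, -16871)), 1773) = Add(Add(-8300, 16871), 1773) = Add(8571, 1773) = 10344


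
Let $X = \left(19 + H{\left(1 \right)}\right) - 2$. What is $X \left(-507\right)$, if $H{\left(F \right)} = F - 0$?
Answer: $-9126$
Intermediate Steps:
$H{\left(F \right)} = F$ ($H{\left(F \right)} = F + 0 = F$)
$X = 18$ ($X = \left(19 + 1\right) - 2 = 20 - 2 = 18$)
$X \left(-507\right) = 18 \left(-507\right) = -9126$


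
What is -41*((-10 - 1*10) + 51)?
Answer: -1271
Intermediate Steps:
-41*((-10 - 1*10) + 51) = -41*((-10 - 10) + 51) = -41*(-20 + 51) = -41*31 = -1271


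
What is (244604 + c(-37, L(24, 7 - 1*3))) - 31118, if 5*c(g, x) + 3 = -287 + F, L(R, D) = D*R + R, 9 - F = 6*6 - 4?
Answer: 1067117/5 ≈ 2.1342e+5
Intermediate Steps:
F = -23 (F = 9 - (6*6 - 4) = 9 - (36 - 4) = 9 - 1*32 = 9 - 32 = -23)
L(R, D) = R + D*R
c(g, x) = -313/5 (c(g, x) = -⅗ + (-287 - 23)/5 = -⅗ + (⅕)*(-310) = -⅗ - 62 = -313/5)
(244604 + c(-37, L(24, 7 - 1*3))) - 31118 = (244604 - 313/5) - 31118 = 1222707/5 - 31118 = 1067117/5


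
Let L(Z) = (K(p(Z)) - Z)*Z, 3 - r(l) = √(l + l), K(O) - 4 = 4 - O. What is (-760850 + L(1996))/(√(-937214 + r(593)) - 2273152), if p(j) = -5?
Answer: 4718918/(2273152 - I*√(937211 + √1186)) ≈ 2.0759 + 0.00088412*I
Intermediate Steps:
K(O) = 8 - O (K(O) = 4 + (4 - O) = 8 - O)
r(l) = 3 - √2*√l (r(l) = 3 - √(l + l) = 3 - √(2*l) = 3 - √2*√l)
L(Z) = Z*(13 - Z) (L(Z) = ((8 - 1*(-5)) - Z)*Z = ((8 + 5) - Z)*Z = (13 - Z)*Z = Z*(13 - Z))
(-760850 + L(1996))/(√(-937214 + r(593)) - 2273152) = (-760850 + 1996*(13 - 1*1996))/(√(-937214 + (3 - √2*√593)) - 2273152) = (-760850 + 1996*(13 - 1996))/(√(-937214 + (3 - √1186)) - 2273152) = (-760850 + 1996*(-1983))/(√(-937211 - √1186) - 2273152) = (-760850 - 3958068)/(-2273152 + √(-937211 - √1186)) = -4718918/(-2273152 + √(-937211 - √1186))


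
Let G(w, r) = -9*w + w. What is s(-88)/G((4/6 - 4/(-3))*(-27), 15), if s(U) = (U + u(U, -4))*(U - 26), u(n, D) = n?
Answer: 418/9 ≈ 46.444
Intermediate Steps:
G(w, r) = -8*w
s(U) = 2*U*(-26 + U) (s(U) = (U + U)*(U - 26) = (2*U)*(-26 + U) = 2*U*(-26 + U))
s(-88)/G((4/6 - 4/(-3))*(-27), 15) = (2*(-88)*(-26 - 88))/((-8*(4/6 - 4/(-3))*(-27))) = (2*(-88)*(-114))/((-8*(4*(⅙) - 4*(-⅓))*(-27))) = 20064/((-8*(⅔ + 4/3)*(-27))) = 20064/((-16*(-27))) = 20064/((-8*(-54))) = 20064/432 = 20064*(1/432) = 418/9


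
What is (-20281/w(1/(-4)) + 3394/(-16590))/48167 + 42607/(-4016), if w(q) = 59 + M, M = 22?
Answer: -459857866958629/43323492174480 ≈ -10.615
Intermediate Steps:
w(q) = 81 (w(q) = 59 + 22 = 81)
(-20281/w(1/(-4)) + 3394/(-16590))/48167 + 42607/(-4016) = (-20281/81 + 3394/(-16590))/48167 + 42607/(-4016) = (-20281*1/81 + 3394*(-1/16590))*(1/48167) + 42607*(-1/4016) = (-20281/81 - 1697/8295)*(1/48167) - 42607/4016 = -56122784/223965*1/48167 - 42607/4016 = -56122784/10787722155 - 42607/4016 = -459857866958629/43323492174480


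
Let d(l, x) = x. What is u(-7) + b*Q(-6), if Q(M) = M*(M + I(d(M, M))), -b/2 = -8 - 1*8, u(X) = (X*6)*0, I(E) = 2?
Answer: 768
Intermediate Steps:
u(X) = 0 (u(X) = (6*X)*0 = 0)
b = 32 (b = -2*(-8 - 1*8) = -2*(-8 - 8) = -2*(-16) = 32)
Q(M) = M*(2 + M) (Q(M) = M*(M + 2) = M*(2 + M))
u(-7) + b*Q(-6) = 0 + 32*(-6*(2 - 6)) = 0 + 32*(-6*(-4)) = 0 + 32*24 = 0 + 768 = 768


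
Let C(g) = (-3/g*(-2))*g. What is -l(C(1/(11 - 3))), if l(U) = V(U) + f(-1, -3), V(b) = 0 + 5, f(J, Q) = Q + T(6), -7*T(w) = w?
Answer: -8/7 ≈ -1.1429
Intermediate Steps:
T(w) = -w/7
f(J, Q) = -6/7 + Q (f(J, Q) = Q - 1/7*6 = Q - 6/7 = -6/7 + Q)
V(b) = 5
C(g) = 6 (C(g) = (6/g)*g = 6)
l(U) = 8/7 (l(U) = 5 + (-6/7 - 3) = 5 - 27/7 = 8/7)
-l(C(1/(11 - 3))) = -1*8/7 = -8/7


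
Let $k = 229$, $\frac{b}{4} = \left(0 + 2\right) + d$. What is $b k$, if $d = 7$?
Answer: $8244$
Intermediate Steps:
$b = 36$ ($b = 4 \left(\left(0 + 2\right) + 7\right) = 4 \left(2 + 7\right) = 4 \cdot 9 = 36$)
$b k = 36 \cdot 229 = 8244$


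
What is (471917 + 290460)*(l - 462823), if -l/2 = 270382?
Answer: -765111646299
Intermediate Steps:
l = -540764 (l = -2*270382 = -540764)
(471917 + 290460)*(l - 462823) = (471917 + 290460)*(-540764 - 462823) = 762377*(-1003587) = -765111646299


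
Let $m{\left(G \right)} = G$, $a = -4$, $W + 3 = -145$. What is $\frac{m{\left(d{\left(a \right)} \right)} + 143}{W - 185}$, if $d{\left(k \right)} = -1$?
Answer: $- \frac{142}{333} \approx -0.42643$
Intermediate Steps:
$W = -148$ ($W = -3 - 145 = -148$)
$\frac{m{\left(d{\left(a \right)} \right)} + 143}{W - 185} = \frac{-1 + 143}{-148 - 185} = \frac{142}{-333} = 142 \left(- \frac{1}{333}\right) = - \frac{142}{333}$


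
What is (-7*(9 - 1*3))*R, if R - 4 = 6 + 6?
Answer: -672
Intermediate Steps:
R = 16 (R = 4 + (6 + 6) = 4 + 12 = 16)
(-7*(9 - 1*3))*R = -7*(9 - 1*3)*16 = -7*(9 - 3)*16 = -7*6*16 = -42*16 = -672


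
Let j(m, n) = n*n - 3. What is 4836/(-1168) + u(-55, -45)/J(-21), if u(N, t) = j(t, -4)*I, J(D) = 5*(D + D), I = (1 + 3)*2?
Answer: -142129/30660 ≈ -4.6357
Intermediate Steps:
j(m, n) = -3 + n**2 (j(m, n) = n**2 - 3 = -3 + n**2)
I = 8 (I = 4*2 = 8)
J(D) = 10*D (J(D) = 5*(2*D) = 10*D)
u(N, t) = 104 (u(N, t) = (-3 + (-4)**2)*8 = (-3 + 16)*8 = 13*8 = 104)
4836/(-1168) + u(-55, -45)/J(-21) = 4836/(-1168) + 104/((10*(-21))) = 4836*(-1/1168) + 104/(-210) = -1209/292 + 104*(-1/210) = -1209/292 - 52/105 = -142129/30660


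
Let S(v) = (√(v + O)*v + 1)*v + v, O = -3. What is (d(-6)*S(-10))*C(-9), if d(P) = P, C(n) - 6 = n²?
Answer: 10440 - 52200*I*√13 ≈ 10440.0 - 1.8821e+5*I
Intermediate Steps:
C(n) = 6 + n²
S(v) = v + v*(1 + v*√(-3 + v)) (S(v) = (√(v - 3)*v + 1)*v + v = (√(-3 + v)*v + 1)*v + v = (v*√(-3 + v) + 1)*v + v = (1 + v*√(-3 + v))*v + v = v*(1 + v*√(-3 + v)) + v = v + v*(1 + v*√(-3 + v)))
(d(-6)*S(-10))*C(-9) = (-(-60)*(2 - 10*√(-3 - 10)))*(6 + (-9)²) = (-(-60)*(2 - 10*I*√13))*(6 + 81) = -(-60)*(2 - 10*I*√13)*87 = -6*(-20 + 100*I*√13)*87 = (120 - 600*I*√13)*87 = 10440 - 52200*I*√13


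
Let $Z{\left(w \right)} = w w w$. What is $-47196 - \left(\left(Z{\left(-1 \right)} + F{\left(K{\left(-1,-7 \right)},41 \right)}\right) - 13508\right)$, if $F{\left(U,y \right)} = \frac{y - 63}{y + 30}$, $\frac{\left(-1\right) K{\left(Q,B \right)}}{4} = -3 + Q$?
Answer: $- \frac{2391755}{71} \approx -33687.0$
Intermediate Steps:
$K{\left(Q,B \right)} = 12 - 4 Q$ ($K{\left(Q,B \right)} = - 4 \left(-3 + Q\right) = 12 - 4 Q$)
$Z{\left(w \right)} = w^{3}$ ($Z{\left(w \right)} = w^{2} w = w^{3}$)
$F{\left(U,y \right)} = \frac{-63 + y}{30 + y}$
$-47196 - \left(\left(Z{\left(-1 \right)} + F{\left(K{\left(-1,-7 \right)},41 \right)}\right) - 13508\right) = -47196 - \left(\left(\left(-1\right)^{3} + \frac{-63 + 41}{30 + 41}\right) - 13508\right) = -47196 - \left(\left(-1 + \frac{1}{71} \left(-22\right)\right) - 13508\right) = -47196 - \left(\left(-1 - \frac{22}{71}\right) - 13508\right) = -47196 - \left(- \frac{93}{71} - 13508\right) = -47196 - - \frac{959161}{71} = -47196 + \frac{959161}{71} = - \frac{2391755}{71}$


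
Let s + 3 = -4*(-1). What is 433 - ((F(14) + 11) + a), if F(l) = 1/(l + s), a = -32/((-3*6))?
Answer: 18907/45 ≈ 420.16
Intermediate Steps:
s = 1 (s = -3 - 4*(-1) = -3 + 4 = 1)
a = 16/9 (a = -32/(-18) = -32*(-1/18) = 16/9 ≈ 1.7778)
F(l) = 1/(1 + l) (F(l) = 1/(l + 1) = 1/(1 + l))
433 - ((F(14) + 11) + a) = 433 - ((1/(1 + 14) + 11) + 16/9) = 433 - ((1/15 + 11) + 16/9) = 433 - (166/15 + 16/9) = 433 - 1*578/45 = 433 - 578/45 = 18907/45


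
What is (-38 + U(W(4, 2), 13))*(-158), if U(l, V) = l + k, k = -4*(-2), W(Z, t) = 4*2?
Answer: 3476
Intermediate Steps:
W(Z, t) = 8
k = 8
U(l, V) = 8 + l (U(l, V) = l + 8 = 8 + l)
(-38 + U(W(4, 2), 13))*(-158) = (-38 + (8 + 8))*(-158) = (-38 + 16)*(-158) = -22*(-158) = 3476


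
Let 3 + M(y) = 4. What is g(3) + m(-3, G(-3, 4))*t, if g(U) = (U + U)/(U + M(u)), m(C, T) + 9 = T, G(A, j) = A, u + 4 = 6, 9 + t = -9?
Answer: 435/2 ≈ 217.50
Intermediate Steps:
t = -18 (t = -9 - 9 = -18)
u = 2 (u = -4 + 6 = 2)
M(y) = 1 (M(y) = -3 + 4 = 1)
m(C, T) = -9 + T
g(U) = 2*U/(1 + U) (g(U) = (U + U)/(U + 1) = (2*U)/(1 + U) = 2*U/(1 + U))
g(3) + m(-3, G(-3, 4))*t = 2*3/(1 + 3) + (-9 - 3)*(-18) = 2*3/4 - 12*(-18) = 2*3*(1/4) + 216 = 3/2 + 216 = 435/2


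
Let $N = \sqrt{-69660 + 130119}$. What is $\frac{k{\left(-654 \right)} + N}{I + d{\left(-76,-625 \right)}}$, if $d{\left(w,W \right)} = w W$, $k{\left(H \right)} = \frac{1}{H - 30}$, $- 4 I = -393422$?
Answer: $- \frac{1}{99765162} + \frac{2 \sqrt{60459}}{291711} \approx 0.0016858$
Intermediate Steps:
$I = \frac{196711}{2}$ ($I = \left(- \frac{1}{4}\right) \left(-393422\right) = \frac{196711}{2} \approx 98356.0$)
$k{\left(H \right)} = \frac{1}{-30 + H}$
$d{\left(w,W \right)} = W w$
$N = \sqrt{60459} \approx 245.88$
$\frac{k{\left(-654 \right)} + N}{I + d{\left(-76,-625 \right)}} = \frac{\frac{1}{-30 - 654} + \sqrt{60459}}{\frac{196711}{2} - -47500} = \frac{\frac{1}{-684} + \sqrt{60459}}{\frac{196711}{2} + 47500} = \frac{- \frac{1}{684} + \sqrt{60459}}{\frac{291711}{2}} = \left(- \frac{1}{684} + \sqrt{60459}\right) \frac{2}{291711} = - \frac{1}{99765162} + \frac{2 \sqrt{60459}}{291711}$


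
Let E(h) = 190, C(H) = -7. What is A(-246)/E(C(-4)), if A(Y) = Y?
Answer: -123/95 ≈ -1.2947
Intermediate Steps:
A(-246)/E(C(-4)) = -246/190 = -246*1/190 = -123/95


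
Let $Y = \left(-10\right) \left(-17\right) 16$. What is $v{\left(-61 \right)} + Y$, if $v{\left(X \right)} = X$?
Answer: $2659$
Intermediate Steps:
$Y = 2720$ ($Y = 170 \cdot 16 = 2720$)
$v{\left(-61 \right)} + Y = -61 + 2720 = 2659$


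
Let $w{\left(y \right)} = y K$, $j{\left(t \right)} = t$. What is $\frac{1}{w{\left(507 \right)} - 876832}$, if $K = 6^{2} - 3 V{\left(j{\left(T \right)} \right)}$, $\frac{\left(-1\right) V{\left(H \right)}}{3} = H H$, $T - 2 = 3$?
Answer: $- \frac{1}{744505} \approx -1.3432 \cdot 10^{-6}$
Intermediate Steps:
$T = 5$ ($T = 2 + 3 = 5$)
$V{\left(H \right)} = - 3 H^{2}$ ($V{\left(H \right)} = - 3 H H = - 3 H^{2}$)
$K = 261$ ($K = 6^{2} - 3 \left(- 3 \cdot 5^{2}\right) = 36 - 3 \left(\left(-3\right) 25\right) = 36 - -225 = 36 + 225 = 261$)
$w{\left(y \right)} = 261 y$ ($w{\left(y \right)} = y 261 = 261 y$)
$\frac{1}{w{\left(507 \right)} - 876832} = \frac{1}{261 \cdot 507 - 876832} = \frac{1}{132327 - 876832} = \frac{1}{-744505} = - \frac{1}{744505}$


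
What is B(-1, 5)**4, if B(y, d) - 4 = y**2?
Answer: 625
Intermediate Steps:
B(y, d) = 4 + y**2
B(-1, 5)**4 = (4 + (-1)**2)**4 = (4 + 1)**4 = 5**4 = 625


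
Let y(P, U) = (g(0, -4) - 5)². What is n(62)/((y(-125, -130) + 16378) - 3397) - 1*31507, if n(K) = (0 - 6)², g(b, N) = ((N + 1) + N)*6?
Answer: -239295647/7595 ≈ -31507.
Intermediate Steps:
g(b, N) = 6 + 12*N (g(b, N) = ((1 + N) + N)*6 = (1 + 2*N)*6 = 6 + 12*N)
y(P, U) = 2209 (y(P, U) = ((6 + 12*(-4)) - 5)² = ((6 - 48) - 5)² = (-42 - 5)² = (-47)² = 2209)
n(K) = 36 (n(K) = (-6)² = 36)
n(62)/((y(-125, -130) + 16378) - 3397) - 1*31507 = 36/((2209 + 16378) - 3397) - 1*31507 = 36/(18587 - 3397) - 31507 = 36/15190 - 31507 = 36*(1/15190) - 31507 = 18/7595 - 31507 = -239295647/7595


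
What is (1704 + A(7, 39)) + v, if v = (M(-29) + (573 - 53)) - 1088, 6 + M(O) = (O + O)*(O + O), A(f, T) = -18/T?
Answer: 58416/13 ≈ 4493.5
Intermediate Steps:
M(O) = -6 + 4*O² (M(O) = -6 + (O + O)*(O + O) = -6 + (2*O)*(2*O) = -6 + 4*O²)
v = 2790 (v = ((-6 + 4*(-29)²) + (573 - 53)) - 1088 = ((-6 + 4*841) + 520) - 1088 = ((-6 + 3364) + 520) - 1088 = (3358 + 520) - 1088 = 3878 - 1088 = 2790)
(1704 + A(7, 39)) + v = (1704 - 18/39) + 2790 = (1704 - 18*1/39) + 2790 = (1704 - 6/13) + 2790 = 22146/13 + 2790 = 58416/13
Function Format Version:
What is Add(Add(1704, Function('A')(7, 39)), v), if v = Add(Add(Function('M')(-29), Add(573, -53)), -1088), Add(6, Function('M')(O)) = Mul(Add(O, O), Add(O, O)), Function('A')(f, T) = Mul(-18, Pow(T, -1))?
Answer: Rational(58416, 13) ≈ 4493.5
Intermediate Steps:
Function('M')(O) = Add(-6, Mul(4, Pow(O, 2))) (Function('M')(O) = Add(-6, Mul(Add(O, O), Add(O, O))) = Add(-6, Mul(Mul(2, O), Mul(2, O))) = Add(-6, Mul(4, Pow(O, 2))))
v = 2790 (v = Add(Add(Add(-6, Mul(4, Pow(-29, 2))), Add(573, -53)), -1088) = Add(Add(Add(-6, Mul(4, 841)), 520), -1088) = Add(Add(Add(-6, 3364), 520), -1088) = Add(Add(3358, 520), -1088) = Add(3878, -1088) = 2790)
Add(Add(1704, Function('A')(7, 39)), v) = Add(Add(1704, Mul(-18, Pow(39, -1))), 2790) = Add(Add(1704, Mul(-18, Rational(1, 39))), 2790) = Add(Add(1704, Rational(-6, 13)), 2790) = Add(Rational(22146, 13), 2790) = Rational(58416, 13)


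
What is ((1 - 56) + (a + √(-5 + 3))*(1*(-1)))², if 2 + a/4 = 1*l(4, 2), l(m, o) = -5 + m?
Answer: (43 + I*√2)² ≈ 1847.0 + 121.62*I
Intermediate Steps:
a = -12 (a = -8 + 4*(1*(-5 + 4)) = -8 + 4*(1*(-1)) = -8 + 4*(-1) = -8 - 4 = -12)
((1 - 56) + (a + √(-5 + 3))*(1*(-1)))² = ((1 - 56) + (-12 + √(-5 + 3))*(1*(-1)))² = (-55 + (-12 + √(-2))*(-1))² = (-55 + (-12 + I*√2)*(-1))² = (-55 + (12 - I*√2))² = (-43 - I*√2)²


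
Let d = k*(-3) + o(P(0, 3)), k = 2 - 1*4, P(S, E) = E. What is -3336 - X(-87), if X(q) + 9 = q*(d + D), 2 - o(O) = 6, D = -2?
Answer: -3327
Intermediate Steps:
o(O) = -4 (o(O) = 2 - 1*6 = 2 - 6 = -4)
k = -2 (k = 2 - 4 = -2)
d = 2 (d = -2*(-3) - 4 = 6 - 4 = 2)
X(q) = -9 (X(q) = -9 + q*(2 - 2) = -9 + q*0 = -9 + 0 = -9)
-3336 - X(-87) = -3336 - 1*(-9) = -3336 + 9 = -3327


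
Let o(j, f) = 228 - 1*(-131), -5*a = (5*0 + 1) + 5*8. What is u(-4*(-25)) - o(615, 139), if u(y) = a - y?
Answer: -2336/5 ≈ -467.20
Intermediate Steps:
a = -41/5 (a = -((5*0 + 1) + 5*8)/5 = -((0 + 1) + 40)/5 = -(1 + 40)/5 = -⅕*41 = -41/5 ≈ -8.2000)
u(y) = -41/5 - y
o(j, f) = 359 (o(j, f) = 228 + 131 = 359)
u(-4*(-25)) - o(615, 139) = (-41/5 - (-4)*(-25)) - 1*359 = (-41/5 - 1*100) - 359 = (-41/5 - 100) - 359 = -541/5 - 359 = -2336/5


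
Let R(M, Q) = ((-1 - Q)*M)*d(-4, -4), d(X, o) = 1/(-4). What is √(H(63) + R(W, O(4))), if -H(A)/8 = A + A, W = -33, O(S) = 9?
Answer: I*√4362/2 ≈ 33.023*I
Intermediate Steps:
H(A) = -16*A (H(A) = -8*(A + A) = -16*A)
d(X, o) = -¼
R(M, Q) = -M*(-1 - Q)/4 (R(M, Q) = ((-1 - Q)*M)*(-¼) = (M*(-1 - Q))*(-¼) = -M*(-1 - Q)/4)
√(H(63) + R(W, O(4))) = √(-16*63 + (¼)*(-33)*(1 + 9)) = √(-1008 + (¼)*(-33)*10) = √(-1008 - 165/2) = √(-2181/2) = I*√4362/2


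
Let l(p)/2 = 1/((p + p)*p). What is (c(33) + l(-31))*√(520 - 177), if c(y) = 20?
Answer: 134547*√7/961 ≈ 370.42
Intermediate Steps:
l(p) = p⁻² (l(p) = 2/(((p + p)*p)) = 2/(((2*p)*p)) = 2/((2*p²)) = 2*(1/(2*p²)) = p⁻²)
(c(33) + l(-31))*√(520 - 177) = (20 + (-31)⁻²)*√(520 - 177) = (20 + 1/961)*√343 = 19221*(7*√7)/961 = 134547*√7/961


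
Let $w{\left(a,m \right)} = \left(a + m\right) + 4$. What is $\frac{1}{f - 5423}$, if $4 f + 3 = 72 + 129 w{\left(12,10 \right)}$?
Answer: $- \frac{4}{18269} \approx -0.00021895$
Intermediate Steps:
$w{\left(a,m \right)} = 4 + a + m$
$f = \frac{3423}{4}$ ($f = - \frac{3}{4} + \frac{72 + 129 \left(4 + 12 + 10\right)}{4} = - \frac{3}{4} + \frac{72 + 129 \cdot 26}{4} = - \frac{3}{4} + \frac{72 + 3354}{4} = - \frac{3}{4} + \frac{1}{4} \cdot 3426 = - \frac{3}{4} + \frac{1713}{2} = \frac{3423}{4} \approx 855.75$)
$\frac{1}{f - 5423} = \frac{1}{\frac{3423}{4} - 5423} = \frac{1}{- \frac{18269}{4}} = - \frac{4}{18269}$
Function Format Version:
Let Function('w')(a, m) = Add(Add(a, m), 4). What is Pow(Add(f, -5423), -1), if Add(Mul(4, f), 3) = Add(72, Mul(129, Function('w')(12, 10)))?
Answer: Rational(-4, 18269) ≈ -0.00021895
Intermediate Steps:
Function('w')(a, m) = Add(4, a, m)
f = Rational(3423, 4) (f = Add(Rational(-3, 4), Mul(Rational(1, 4), Add(72, Mul(129, Add(4, 12, 10))))) = Add(Rational(-3, 4), Mul(Rational(1, 4), Add(72, Mul(129, 26)))) = Add(Rational(-3, 4), Mul(Rational(1, 4), Add(72, 3354))) = Add(Rational(-3, 4), Mul(Rational(1, 4), 3426)) = Add(Rational(-3, 4), Rational(1713, 2)) = Rational(3423, 4) ≈ 855.75)
Pow(Add(f, -5423), -1) = Pow(Add(Rational(3423, 4), -5423), -1) = Pow(Rational(-18269, 4), -1) = Rational(-4, 18269)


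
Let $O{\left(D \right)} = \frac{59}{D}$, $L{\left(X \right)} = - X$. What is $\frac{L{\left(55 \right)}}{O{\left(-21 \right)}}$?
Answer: $\frac{1155}{59} \approx 19.576$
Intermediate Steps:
$\frac{L{\left(55 \right)}}{O{\left(-21 \right)}} = \frac{\left(-1\right) 55}{59 \frac{1}{-21}} = - \frac{55}{59 \left(- \frac{1}{21}\right)} = - \frac{55}{- \frac{59}{21}} = \left(-55\right) \left(- \frac{21}{59}\right) = \frac{1155}{59}$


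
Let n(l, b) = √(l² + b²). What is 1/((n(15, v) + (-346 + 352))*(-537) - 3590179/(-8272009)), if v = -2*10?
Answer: -8272009/137700543644 ≈ -6.0072e-5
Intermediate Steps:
v = -20
n(l, b) = √(b² + l²)
1/((n(15, v) + (-346 + 352))*(-537) - 3590179/(-8272009)) = 1/((√((-20)² + 15²) + (-346 + 352))*(-537) - 3590179/(-8272009)) = 1/((√(400 + 225) + 6)*(-537) - 3590179*(-1/8272009)) = 1/((√625 + 6)*(-537) + 3590179/8272009) = 1/((25 + 6)*(-537) + 3590179/8272009) = 1/(31*(-537) + 3590179/8272009) = 1/(-16647 + 3590179/8272009) = 1/(-137700543644/8272009) = -8272009/137700543644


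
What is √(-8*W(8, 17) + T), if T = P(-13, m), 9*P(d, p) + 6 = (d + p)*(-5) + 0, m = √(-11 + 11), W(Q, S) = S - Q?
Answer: I*√589/3 ≈ 8.0898*I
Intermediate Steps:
m = 0 (m = √0 = 0)
P(d, p) = -⅔ - 5*d/9 - 5*p/9 (P(d, p) = -⅔ + ((d + p)*(-5) + 0)/9 = -⅔ + ((-5*d - 5*p) + 0)/9 = -⅔ + (-5*d - 5*p)/9 = -⅔ + (-5*d/9 - 5*p/9) = -⅔ - 5*d/9 - 5*p/9)
T = 59/9 (T = -⅔ - 5/9*(-13) - 5/9*0 = -⅔ + 65/9 + 0 = 59/9 ≈ 6.5556)
√(-8*W(8, 17) + T) = √(-8*(17 - 1*8) + 59/9) = √(-8*(17 - 8) + 59/9) = √(-8*9 + 59/9) = √(-72 + 59/9) = √(-589/9) = I*√589/3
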